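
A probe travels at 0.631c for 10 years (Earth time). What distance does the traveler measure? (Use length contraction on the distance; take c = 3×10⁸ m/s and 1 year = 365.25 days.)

Earth distance: d = v × t = 0.631c × 10 yr = 5.97385×10¹⁶ m
γ = 1.28902
d' = d/γ = 5.97385×10¹⁶/1.28902 = 4.634×10¹⁶ m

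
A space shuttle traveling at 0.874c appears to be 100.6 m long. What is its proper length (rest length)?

Contracted length L = 100.6 m
γ = 1/√(1 - 0.874²) = 2.058
L₀ = γL = 2.058 × 100.6 = 207.0 m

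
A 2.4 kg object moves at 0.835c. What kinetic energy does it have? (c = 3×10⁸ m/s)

γ = 1/√(1 - 0.835²) = 1.81736
γ - 1 = 0.81736
KE = (γ-1)mc² = 0.81736 × 2.4 × (3×10⁸)² = 1.765×10¹⁷ J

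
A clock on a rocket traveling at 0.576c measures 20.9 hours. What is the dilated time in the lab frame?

Proper time Δt₀ = 20.9 hours
γ = 1/√(1 - 0.576²) = 1.2233
Δt = γΔt₀ = 1.2233 × 20.9 = 25.57 hours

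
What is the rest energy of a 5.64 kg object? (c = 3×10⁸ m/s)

c² = (3×10⁸)² = 9.000×10¹⁶ m²/s²
E₀ = mc² = 5.64 × 9.000×10¹⁶ = 5.076×10¹⁷ J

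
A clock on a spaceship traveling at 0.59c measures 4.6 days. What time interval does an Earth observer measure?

Proper time Δt₀ = 4.6 days
γ = 1/√(1 - 0.59²) = 1.2385
Δt = γΔt₀ = 1.2385 × 4.6 = 5.697 days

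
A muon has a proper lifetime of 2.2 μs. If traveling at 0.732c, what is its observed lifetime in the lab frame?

Proper lifetime τ₀ = 2.2 μs
γ = 1/√(1 - 0.732²) = 1.4678
τ = γτ₀ = 1.4678 × 2.2 μs = 3.229 μs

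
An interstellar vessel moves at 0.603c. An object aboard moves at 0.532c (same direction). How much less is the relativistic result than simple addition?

Classical: u' + v = 0.532 + 0.603 = 1.135c
Relativistic: u = (0.532 + 0.603)/(1 + 0.320796) = 1.135/1.320796 = 0.8593c
Difference: 1.135 - 0.8593 = 0.2757c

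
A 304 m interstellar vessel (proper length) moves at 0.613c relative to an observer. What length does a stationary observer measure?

Proper length L₀ = 304 m
γ = 1/√(1 - 0.613²) = 1.2657
L = L₀/γ = 304/1.2657 = 240.2 m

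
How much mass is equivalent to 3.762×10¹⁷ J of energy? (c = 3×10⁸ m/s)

From E = mc², we get m = E/c²
c² = (3×10⁸)² = 9×10¹⁶ m²/s²
m = 3.762×10¹⁷ / 9×10¹⁶ = 4.180 kg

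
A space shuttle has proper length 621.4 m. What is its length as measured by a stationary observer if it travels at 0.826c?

Proper length L₀ = 621.4 m
γ = 1/√(1 - 0.826²) = 1.774
L = L₀/γ = 621.4/1.774 = 350.3 m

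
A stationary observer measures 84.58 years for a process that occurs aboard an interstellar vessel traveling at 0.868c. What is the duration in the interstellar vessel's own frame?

Dilated time Δt = 84.58 years
γ = 1/√(1 - 0.868²) = 2.014
Δt₀ = Δt/γ = 84.58/2.014 = 42.00 years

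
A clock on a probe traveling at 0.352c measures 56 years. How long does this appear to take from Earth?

Proper time Δt₀ = 56 years
γ = 1/√(1 - 0.352²) = 1.0684
Δt = γΔt₀ = 1.0684 × 56 = 59.83 years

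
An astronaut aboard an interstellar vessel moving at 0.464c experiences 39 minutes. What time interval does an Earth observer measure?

Proper time Δt₀ = 39 minutes
γ = 1/√(1 - 0.464²) = 1.129
Δt = γΔt₀ = 1.129 × 39 = 44.03 minutes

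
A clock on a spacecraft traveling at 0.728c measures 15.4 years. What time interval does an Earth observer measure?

Proper time Δt₀ = 15.4 years
γ = 1/√(1 - 0.728²) = 1.4586
Δt = γΔt₀ = 1.4586 × 15.4 = 22.46 years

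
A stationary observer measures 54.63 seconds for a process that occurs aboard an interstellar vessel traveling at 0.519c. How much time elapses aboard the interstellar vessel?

Dilated time Δt = 54.63 seconds
γ = 1/√(1 - 0.519²) = 1.1699
Δt₀ = Δt/γ = 54.63/1.1699 = 46.70 seconds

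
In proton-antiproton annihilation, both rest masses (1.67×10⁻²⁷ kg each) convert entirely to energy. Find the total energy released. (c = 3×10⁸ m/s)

Both particles have the same rest mass, so total mass = 2m
E = 2m·c² = 2 × 1.67×10⁻²⁷ × (3×10⁸)²
= 2 × 1.67×10⁻²⁷ × 9×10¹⁶
= 3.006×10⁻¹⁰ J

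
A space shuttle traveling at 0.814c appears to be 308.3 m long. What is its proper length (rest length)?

Contracted length L = 308.3 m
γ = 1/√(1 - 0.814²) = 1.7216
L₀ = γL = 1.7216 × 308.3 = 530.8 m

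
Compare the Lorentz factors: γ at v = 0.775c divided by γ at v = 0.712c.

γ₁ = 1/√(1 - 0.775²) = 1.582
γ₂ = 1/√(1 - 0.712²) = 1.424
γ₁/γ₂ = 1.582/1.424 = 1.111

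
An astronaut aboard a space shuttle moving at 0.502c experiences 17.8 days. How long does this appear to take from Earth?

Proper time Δt₀ = 17.8 days
γ = 1/√(1 - 0.502²) = 1.156
Δt = γΔt₀ = 1.156 × 17.8 = 20.58 days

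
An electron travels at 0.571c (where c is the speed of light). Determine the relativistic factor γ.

v/c = 0.571, so (v/c)² = 0.326041
1 - (v/c)² = 0.673959
γ = 1/√(0.673959) = 1.218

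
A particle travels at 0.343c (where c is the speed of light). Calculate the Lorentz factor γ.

v/c = 0.343, so (v/c)² = 0.117649
1 - (v/c)² = 0.882351
γ = 1/√(0.882351) = 1.065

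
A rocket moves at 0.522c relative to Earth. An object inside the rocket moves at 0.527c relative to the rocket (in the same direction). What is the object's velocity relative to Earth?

u = (u' + v)/(1 + u'v/c²)
Numerator: 0.527 + 0.522 = 1.049
Denominator: 1 + 0.275094 = 1.275094
u = 1.049/1.275094 = 0.8227c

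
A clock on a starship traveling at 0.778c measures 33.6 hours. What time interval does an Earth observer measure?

Proper time Δt₀ = 33.6 hours
γ = 1/√(1 - 0.778²) = 1.5917
Δt = γΔt₀ = 1.5917 × 33.6 = 53.48 hours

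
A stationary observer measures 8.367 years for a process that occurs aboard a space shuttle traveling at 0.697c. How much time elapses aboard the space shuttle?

Dilated time Δt = 8.367 years
γ = 1/√(1 - 0.697²) = 1.3946
Δt₀ = Δt/γ = 8.367/1.3946 = 6.000 years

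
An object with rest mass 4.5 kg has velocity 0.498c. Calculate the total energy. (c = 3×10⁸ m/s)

γ = 1/√(1 - 0.498²) = 1.153
mc² = 4.5 × (3×10⁸)² = 4.050×10¹⁷ J
E = γmc² = 1.153 × 4.050×10¹⁷ = 4.670×10¹⁷ J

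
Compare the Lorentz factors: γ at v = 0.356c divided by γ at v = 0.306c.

γ₁ = 1/√(1 - 0.356²) = 1.070
γ₂ = 1/√(1 - 0.306²) = 1.050
γ₁/γ₂ = 1.070/1.050 = 1.019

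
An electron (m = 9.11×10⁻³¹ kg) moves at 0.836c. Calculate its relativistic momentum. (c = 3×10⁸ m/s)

γ = 1/√(1 - 0.836²) = 1.8224
v = 0.836 × 3×10⁸ = 2.508×10⁸ m/s
p = γmv = 1.8224 × 9.11×10⁻³¹ × 2.508×10⁸ = 4.164×10⁻²² kg·m/s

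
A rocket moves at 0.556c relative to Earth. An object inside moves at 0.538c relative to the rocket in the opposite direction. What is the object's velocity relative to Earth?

Object's velocity in rocket frame is u' = -0.538c
u = (u' + v)/(1 + u'v/c²) = (v - 0.538)/(1 - 0.538·v/c²)
Numerator: 0.556 - 0.538 = 0.018
Denominator: 1 - 0.299128 = 0.700872
u = 0.018/0.700872 = 0.02568c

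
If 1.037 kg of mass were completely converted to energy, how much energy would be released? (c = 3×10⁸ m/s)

Using E = mc²:
c² = (3×10⁸)² = 9×10¹⁶ m²/s²
E = 1.037 × 9×10¹⁶ = 9.333×10¹⁶ J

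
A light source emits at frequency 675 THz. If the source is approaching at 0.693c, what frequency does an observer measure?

β = v/c = 0.693
(1+β)/(1-β) = 1.693/0.307 = 5.515
Doppler factor = √(5.515) = 2.348
f_obs = 675 × 2.348 = 1585 THz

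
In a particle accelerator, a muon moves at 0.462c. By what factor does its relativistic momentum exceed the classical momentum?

p_rel = γmv, p_class = mv
Ratio = γ = 1/√(1 - 0.462²)
= 1/√(0.786556) = 1.128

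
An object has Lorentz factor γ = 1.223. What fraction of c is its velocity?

From γ = 1/√(1 - v²/c²):
1/γ² = 1/1.223² = 0.6686
v²/c² = 1 - 0.6686 = 0.3314
v/c = √(0.3314) = 0.5757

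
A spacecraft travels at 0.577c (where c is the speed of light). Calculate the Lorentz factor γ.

v/c = 0.577, so (v/c)² = 0.332929
1 - (v/c)² = 0.667071
γ = 1/√(0.667071) = 1.224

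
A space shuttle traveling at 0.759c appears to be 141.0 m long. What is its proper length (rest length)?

Contracted length L = 141.0 m
γ = 1/√(1 - 0.759²) = 1.536
L₀ = γL = 1.536 × 141.0 = 216.6 m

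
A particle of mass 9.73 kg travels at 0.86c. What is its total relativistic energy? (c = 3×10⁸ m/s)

γ = 1/√(1 - 0.86²) = 1.960
mc² = 9.73 × (3×10⁸)² = 8.757×10¹⁷ J
E = γmc² = 1.960 × 8.757×10¹⁷ = 1.716×10¹⁸ J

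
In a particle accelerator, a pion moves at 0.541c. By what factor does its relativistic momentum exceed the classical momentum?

p_rel = γmv, p_class = mv
Ratio = γ = 1/√(1 - 0.541²)
= 1/√(0.707319) = 1.189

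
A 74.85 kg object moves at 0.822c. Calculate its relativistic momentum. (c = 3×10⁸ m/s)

γ = 1/√(1 - 0.822²) = 1.756
v = 0.822 × 3×10⁸ = 2.466×10⁸ m/s
p = γmv = 1.756 × 74.85 × 2.466×10⁸ = 3.241×10¹⁰ kg·m/s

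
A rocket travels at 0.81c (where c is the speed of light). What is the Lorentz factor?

v/c = 0.81, so (v/c)² = 0.6561
1 - (v/c)² = 0.3439
γ = 1/√(0.3439) = 1.705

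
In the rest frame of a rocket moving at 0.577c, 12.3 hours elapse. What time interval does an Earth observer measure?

Proper time Δt₀ = 12.3 hours
γ = 1/√(1 - 0.577²) = 1.224
Δt = γΔt₀ = 1.224 × 12.3 = 15.06 hours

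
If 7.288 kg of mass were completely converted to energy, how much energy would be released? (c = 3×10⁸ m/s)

Using E = mc²:
c² = (3×10⁸)² = 9×10¹⁶ m²/s²
E = 7.288 × 9×10¹⁶ = 6.559×10¹⁷ J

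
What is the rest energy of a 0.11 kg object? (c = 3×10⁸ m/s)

c² = (3×10⁸)² = 9.000×10¹⁶ m²/s²
E₀ = mc² = 0.11 × 9.000×10¹⁶ = 9.900×10¹⁵ J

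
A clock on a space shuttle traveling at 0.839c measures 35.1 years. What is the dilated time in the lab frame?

Proper time Δt₀ = 35.1 years
γ = 1/√(1 - 0.839²) = 1.838
Δt = γΔt₀ = 1.838 × 35.1 = 64.51 years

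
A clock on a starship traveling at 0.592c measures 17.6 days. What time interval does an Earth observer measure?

Proper time Δt₀ = 17.6 days
γ = 1/√(1 - 0.592²) = 1.241
Δt = γΔt₀ = 1.241 × 17.6 = 21.84 days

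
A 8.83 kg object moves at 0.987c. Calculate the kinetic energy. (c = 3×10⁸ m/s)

γ = 1/√(1 - 0.987²) = 6.222
γ - 1 = 5.222
KE = (γ-1)mc² = 5.222 × 8.83 × (3×10⁸)² = 4.150×10¹⁸ J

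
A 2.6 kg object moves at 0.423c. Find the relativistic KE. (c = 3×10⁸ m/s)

γ = 1/√(1 - 0.423²) = 1.1036
γ - 1 = 0.1036
KE = (γ-1)mc² = 0.1036 × 2.6 × (3×10⁸)² = 2.424×10¹⁶ J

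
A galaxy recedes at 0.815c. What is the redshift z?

β = 0.815
(1+β)/(1-β) = 1.815/0.185 = 9.811
√(9.811) = 3.132
z = 3.132 - 1 = 2.132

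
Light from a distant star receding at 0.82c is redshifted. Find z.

β = 0.82
(1+β)/(1-β) = 1.82/0.18 = 10.11
√(10.11) = 3.180
z = 3.180 - 1 = 2.180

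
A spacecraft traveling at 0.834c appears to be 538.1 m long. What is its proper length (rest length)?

Contracted length L = 538.1 m
γ = 1/√(1 - 0.834²) = 1.81237
L₀ = γL = 1.81237 × 538.1 = 975.2 m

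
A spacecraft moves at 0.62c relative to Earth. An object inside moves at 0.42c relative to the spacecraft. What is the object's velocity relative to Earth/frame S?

u = (u' + v)/(1 + u'v/c²)
Numerator: 0.42 + 0.62 = 1.04
Denominator: 1 + 0.2604 = 1.2604
u = 1.04/1.2604 = 0.8251c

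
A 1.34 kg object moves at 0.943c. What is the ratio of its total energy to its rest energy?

E = γmc², E₀ = mc²
E/E₀ = γ = 1/√(1 - 0.943²) = 3.005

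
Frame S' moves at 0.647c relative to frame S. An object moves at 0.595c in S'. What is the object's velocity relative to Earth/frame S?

u = (u' + v)/(1 + u'v/c²)
Numerator: 0.595 + 0.647 = 1.242
Denominator: 1 + 0.384965 = 1.384965
u = 1.242/1.384965 = 0.8968c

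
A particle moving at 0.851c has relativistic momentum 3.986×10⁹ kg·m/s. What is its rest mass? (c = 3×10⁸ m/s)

γ = 1/√(1 - 0.851²) = 1.9042
v = 0.851 × 3×10⁸ = 2.553×10⁸ m/s
m = p/(γv) = 3.986×10⁹/(1.9042 × 2.553×10⁸) = 8.199 kg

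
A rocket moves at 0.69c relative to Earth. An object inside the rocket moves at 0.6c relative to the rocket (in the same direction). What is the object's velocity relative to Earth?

u = (u' + v)/(1 + u'v/c²)
Numerator: 0.6 + 0.69 = 1.29
Denominator: 1 + 0.414 = 1.414
u = 1.29/1.414 = 0.9123c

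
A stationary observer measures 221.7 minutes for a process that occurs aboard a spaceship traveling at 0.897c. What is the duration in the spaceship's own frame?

Dilated time Δt = 221.7 minutes
γ = 1/√(1 - 0.897²) = 2.2623
Δt₀ = Δt/γ = 221.7/2.2623 = 98.00 minutes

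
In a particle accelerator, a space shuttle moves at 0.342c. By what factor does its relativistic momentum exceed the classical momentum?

p_rel = γmv, p_class = mv
Ratio = γ = 1/√(1 - 0.342²)
= 1/√(0.883036) = 1.064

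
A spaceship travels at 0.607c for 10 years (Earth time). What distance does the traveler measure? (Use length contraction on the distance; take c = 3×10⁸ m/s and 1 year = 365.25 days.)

Earth distance: d = v × t = 0.607c × 10 yr = 5.7466×10¹⁶ m
γ = 1.2583
d' = d/γ = 5.7466×10¹⁶/1.2583 = 4.567×10¹⁶ m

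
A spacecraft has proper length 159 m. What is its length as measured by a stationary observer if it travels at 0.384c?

Proper length L₀ = 159 m
γ = 1/√(1 - 0.384²) = 1.083
L = L₀/γ = 159/1.083 = 146.8 m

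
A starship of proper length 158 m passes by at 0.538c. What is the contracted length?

Proper length L₀ = 158 m
γ = 1/√(1 - 0.538²) = 1.186
L = L₀/γ = 158/1.186 = 133.2 m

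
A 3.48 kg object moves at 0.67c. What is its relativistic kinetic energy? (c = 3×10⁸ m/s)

γ = 1/√(1 - 0.67²) = 1.3471
γ - 1 = 0.3471
KE = (γ-1)mc² = 0.3471 × 3.48 × (3×10⁸)² = 1.087×10¹⁷ J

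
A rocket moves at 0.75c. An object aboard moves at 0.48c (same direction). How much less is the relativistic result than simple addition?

Classical: u' + v = 0.48 + 0.75 = 1.23c
Relativistic: u = (0.48 + 0.75)/(1 + 0.36) = 1.23/1.36 = 0.9044c
Difference: 1.23 - 0.9044 = 0.3256c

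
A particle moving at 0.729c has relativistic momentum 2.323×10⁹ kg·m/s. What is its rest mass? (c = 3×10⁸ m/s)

γ = 1/√(1 - 0.729²) = 1.4609
v = 0.729 × 3×10⁸ = 2.187×10⁸ m/s
m = p/(γv) = 2.323×10⁹/(1.4609 × 2.187×10⁸) = 7.271 kg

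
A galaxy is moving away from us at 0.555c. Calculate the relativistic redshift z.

β = 0.555
(1+β)/(1-β) = 1.555/0.445 = 3.4944
√(3.4944) = 1.8693
z = 1.8693 - 1 = 0.8693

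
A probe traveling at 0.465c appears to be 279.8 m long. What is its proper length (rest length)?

Contracted length L = 279.8 m
γ = 1/√(1 - 0.465²) = 1.1295
L₀ = γL = 1.1295 × 279.8 = 316.0 m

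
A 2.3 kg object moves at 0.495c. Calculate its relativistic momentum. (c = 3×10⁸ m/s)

γ = 1/√(1 - 0.495²) = 1.151
v = 0.495 × 3×10⁸ = 1.485×10⁸ m/s
p = γmv = 1.151 × 2.3 × 1.485×10⁸ = 3.931×10⁸ kg·m/s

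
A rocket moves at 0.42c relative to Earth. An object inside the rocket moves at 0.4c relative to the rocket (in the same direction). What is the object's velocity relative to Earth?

u = (u' + v)/(1 + u'v/c²)
Numerator: 0.4 + 0.42 = 0.82
Denominator: 1 + 0.168 = 1.168
u = 0.82/1.168 = 0.7021c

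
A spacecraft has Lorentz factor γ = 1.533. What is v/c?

From γ = 1/√(1 - v²/c²):
1/γ² = 1/1.533² = 0.42552
v²/c² = 1 - 0.42552 = 0.57448
v/c = √(0.57448) = 0.7579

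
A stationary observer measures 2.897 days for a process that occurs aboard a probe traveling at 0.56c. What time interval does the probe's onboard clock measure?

Dilated time Δt = 2.897 days
γ = 1/√(1 - 0.56²) = 1.207
Δt₀ = Δt/γ = 2.897/1.207 = 2.400 days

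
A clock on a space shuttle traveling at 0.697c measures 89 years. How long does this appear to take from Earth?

Proper time Δt₀ = 89 years
γ = 1/√(1 - 0.697²) = 1.3946
Δt = γΔt₀ = 1.3946 × 89 = 124.1 years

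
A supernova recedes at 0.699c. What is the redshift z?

β = 0.699
(1+β)/(1-β) = 1.699/0.301 = 5.645
√(5.645) = 2.376
z = 2.376 - 1 = 1.376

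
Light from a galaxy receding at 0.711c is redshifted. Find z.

β = 0.711
(1+β)/(1-β) = 1.711/0.289 = 5.920
√(5.920) = 2.433
z = 2.433 - 1 = 1.433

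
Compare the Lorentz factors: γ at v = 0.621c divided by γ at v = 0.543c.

γ₁ = 1/√(1 - 0.621²) = 1.276
γ₂ = 1/√(1 - 0.543²) = 1.191
γ₁/γ₂ = 1.276/1.191 = 1.071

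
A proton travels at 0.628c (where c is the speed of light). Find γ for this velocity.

v/c = 0.628, so (v/c)² = 0.394384
1 - (v/c)² = 0.605616
γ = 1/√(0.605616) = 1.285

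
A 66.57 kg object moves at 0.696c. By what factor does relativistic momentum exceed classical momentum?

p_rel = γmv, p_class = mv
Ratio = γ = 1/√(1 - 0.696²) = 1.393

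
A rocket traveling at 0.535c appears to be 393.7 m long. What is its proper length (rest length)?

Contracted length L = 393.7 m
γ = 1/√(1 - 0.535²) = 1.1836
L₀ = γL = 1.1836 × 393.7 = 466.0 m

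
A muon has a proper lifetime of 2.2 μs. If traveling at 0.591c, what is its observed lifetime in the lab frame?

Proper lifetime τ₀ = 2.2 μs
γ = 1/√(1 - 0.591²) = 1.2397
τ = γτ₀ = 1.2397 × 2.2 μs = 2.727 μs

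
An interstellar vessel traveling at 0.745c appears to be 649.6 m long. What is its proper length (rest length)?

Contracted length L = 649.6 m
γ = 1/√(1 - 0.745²) = 1.499
L₀ = γL = 1.499 × 649.6 = 973.8 m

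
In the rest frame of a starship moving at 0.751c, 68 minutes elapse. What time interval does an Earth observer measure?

Proper time Δt₀ = 68 minutes
γ = 1/√(1 - 0.751²) = 1.514
Δt = γΔt₀ = 1.514 × 68 = 103.0 minutes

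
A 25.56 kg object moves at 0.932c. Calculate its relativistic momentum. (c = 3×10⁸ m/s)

γ = 1/√(1 - 0.932²) = 2.759
v = 0.932 × 3×10⁸ = 2.796×10⁸ m/s
p = γmv = 2.759 × 25.56 × 2.796×10⁸ = 1.972×10¹⁰ kg·m/s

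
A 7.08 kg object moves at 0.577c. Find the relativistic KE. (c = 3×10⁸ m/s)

γ = 1/√(1 - 0.577²) = 1.2244
γ - 1 = 0.2244
KE = (γ-1)mc² = 0.2244 × 7.08 × (3×10⁸)² = 1.430×10¹⁷ J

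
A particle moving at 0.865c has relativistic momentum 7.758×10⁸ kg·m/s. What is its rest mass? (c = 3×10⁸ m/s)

γ = 1/√(1 - 0.865²) = 1.993
v = 0.865 × 3×10⁸ = 2.595×10⁸ m/s
m = p/(γv) = 7.758×10⁸/(1.993 × 2.595×10⁸) = 1.500 kg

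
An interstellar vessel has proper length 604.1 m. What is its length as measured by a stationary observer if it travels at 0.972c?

Proper length L₀ = 604.1 m
γ = 1/√(1 - 0.972²) = 4.2557
L = L₀/γ = 604.1/4.2557 = 142.0 m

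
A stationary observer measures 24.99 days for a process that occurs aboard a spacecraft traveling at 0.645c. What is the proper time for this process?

Dilated time Δt = 24.99 days
γ = 1/√(1 - 0.645²) = 1.3086
Δt₀ = Δt/γ = 24.99/1.3086 = 19.10 days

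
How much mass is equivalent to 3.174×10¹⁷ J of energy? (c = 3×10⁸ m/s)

From E = mc², we get m = E/c²
c² = (3×10⁸)² = 9×10¹⁶ m²/s²
m = 3.174×10¹⁷ / 9×10¹⁶ = 3.527 kg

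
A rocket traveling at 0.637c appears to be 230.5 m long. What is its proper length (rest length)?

Contracted length L = 230.5 m
γ = 1/√(1 - 0.637²) = 1.297
L₀ = γL = 1.297 × 230.5 = 299.0 m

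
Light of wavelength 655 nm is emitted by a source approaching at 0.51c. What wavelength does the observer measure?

β = 0.51
Wavelength Doppler factor = √(0.49/1.51) = √(0.3245) = 0.56965
λ_obs = 655 × 0.56965 = 373.1 nm (blueshift)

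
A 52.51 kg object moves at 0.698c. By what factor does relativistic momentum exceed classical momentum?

p_rel = γmv, p_class = mv
Ratio = γ = 1/√(1 - 0.698²) = 1.396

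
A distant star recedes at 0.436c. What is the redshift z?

β = 0.436
(1+β)/(1-β) = 1.436/0.564 = 2.5461
√(2.5461) = 1.5957
z = 1.5957 - 1 = 0.5957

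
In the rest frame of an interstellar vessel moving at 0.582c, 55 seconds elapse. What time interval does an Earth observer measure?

Proper time Δt₀ = 55 seconds
γ = 1/√(1 - 0.582²) = 1.2297
Δt = γΔt₀ = 1.2297 × 55 = 67.63 seconds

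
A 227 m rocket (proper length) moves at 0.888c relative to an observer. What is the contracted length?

Proper length L₀ = 227 m
γ = 1/√(1 - 0.888²) = 2.175
L = L₀/γ = 227/2.175 = 104.4 m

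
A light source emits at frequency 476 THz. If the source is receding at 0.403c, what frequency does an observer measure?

β = v/c = 0.403
(1-β)/(1+β) = 0.597/1.403 = 0.4255
Doppler factor = √(0.4255) = 0.6523
f_obs = 476 × 0.6523 = 310.5 THz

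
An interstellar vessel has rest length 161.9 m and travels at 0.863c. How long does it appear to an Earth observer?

Proper length L₀ = 161.9 m
γ = 1/√(1 - 0.863²) = 1.9794
L = L₀/γ = 161.9/1.9794 = 81.79 m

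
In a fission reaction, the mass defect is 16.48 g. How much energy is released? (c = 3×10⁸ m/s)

Convert mass defect: Δm = 16.48 g = 0.01648 kg
E = Δm·c² = 0.01648 × (3×10⁸)²
= 0.01648 × 9×10¹⁶ = 1.483×10¹⁵ J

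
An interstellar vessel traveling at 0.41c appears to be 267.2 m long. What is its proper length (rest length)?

Contracted length L = 267.2 m
γ = 1/√(1 - 0.41²) = 1.0964
L₀ = γL = 1.0964 × 267.2 = 293.0 m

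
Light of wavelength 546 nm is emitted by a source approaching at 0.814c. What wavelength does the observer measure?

β = 0.814
Wavelength Doppler factor = √(0.186/1.814) = √(0.1025) = 0.3202
λ_obs = 546 × 0.3202 = 174.8 nm (blueshift)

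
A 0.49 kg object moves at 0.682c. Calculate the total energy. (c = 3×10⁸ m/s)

γ = 1/√(1 - 0.682²) = 1.3673
mc² = 0.49 × (3×10⁸)² = 4.410×10¹⁶ J
E = γmc² = 1.3673 × 4.410×10¹⁶ = 6.030×10¹⁶ J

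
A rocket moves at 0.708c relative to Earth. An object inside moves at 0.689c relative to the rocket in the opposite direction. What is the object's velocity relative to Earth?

Object's velocity in rocket frame is u' = -0.689c
u = (u' + v)/(1 + u'v/c²) = (v - 0.689)/(1 - 0.689·v/c²)
Numerator: 0.708 - 0.689 = 0.019
Denominator: 1 - 0.487812 = 0.512188
u = 0.019/0.512188 = 0.03710c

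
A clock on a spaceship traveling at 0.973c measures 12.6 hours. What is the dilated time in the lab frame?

Proper time Δt₀ = 12.6 hours
γ = 1/√(1 - 0.973²) = 4.3327
Δt = γΔt₀ = 4.3327 × 12.6 = 54.59 hours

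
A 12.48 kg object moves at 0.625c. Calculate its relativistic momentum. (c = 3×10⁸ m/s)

γ = 1/√(1 - 0.625²) = 1.281
v = 0.625 × 3×10⁸ = 1.875×10⁸ m/s
p = γmv = 1.281 × 12.48 × 1.875×10⁸ = 2.998×10⁹ kg·m/s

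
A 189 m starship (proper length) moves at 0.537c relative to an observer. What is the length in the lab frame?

Proper length L₀ = 189 m
γ = 1/√(1 - 0.537²) = 1.1854
L = L₀/γ = 189/1.1854 = 159.4 m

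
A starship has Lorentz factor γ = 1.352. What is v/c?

From γ = 1/√(1 - v²/c²):
1/γ² = 1/1.352² = 0.5471
v²/c² = 1 - 0.5471 = 0.4529
v/c = √(0.4529) = 0.6730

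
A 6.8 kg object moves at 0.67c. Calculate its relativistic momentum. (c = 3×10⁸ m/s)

γ = 1/√(1 - 0.67²) = 1.347
v = 0.67 × 3×10⁸ = 2.010×10⁸ m/s
p = γmv = 1.347 × 6.8 × 2.010×10⁸ = 1.841×10⁹ kg·m/s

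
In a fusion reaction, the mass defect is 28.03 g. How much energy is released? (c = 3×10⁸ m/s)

Convert mass defect: Δm = 28.03 g = 0.02803 kg
E = Δm·c² = 0.02803 × (3×10⁸)²
= 0.02803 × 9×10¹⁶ = 2.523×10¹⁵ J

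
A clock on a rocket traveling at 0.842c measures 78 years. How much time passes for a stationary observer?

Proper time Δt₀ = 78 years
γ = 1/√(1 - 0.842²) = 1.854
Δt = γΔt₀ = 1.854 × 78 = 144.6 years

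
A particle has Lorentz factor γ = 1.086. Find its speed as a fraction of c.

From γ = 1/√(1 - v²/c²):
1/γ² = 1/1.086² = 0.8479
v²/c² = 1 - 0.8479 = 0.1521
v/c = √(0.1521) = 0.3900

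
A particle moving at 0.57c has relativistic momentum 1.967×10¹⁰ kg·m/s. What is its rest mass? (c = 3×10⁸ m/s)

γ = 1/√(1 - 0.57²) = 1.2171
v = 0.57 × 3×10⁸ = 1.710×10⁸ m/s
m = p/(γv) = 1.967×10¹⁰/(1.2171 × 1.710×10⁸) = 94.51 kg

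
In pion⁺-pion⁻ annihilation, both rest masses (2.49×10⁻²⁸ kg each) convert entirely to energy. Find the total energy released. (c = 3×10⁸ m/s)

Both particles have the same rest mass, so total mass = 2m
E = 2m·c² = 2 × 2.49×10⁻²⁸ × (3×10⁸)²
= 2 × 2.49×10⁻²⁸ × 9×10¹⁶
= 4.482×10⁻¹¹ J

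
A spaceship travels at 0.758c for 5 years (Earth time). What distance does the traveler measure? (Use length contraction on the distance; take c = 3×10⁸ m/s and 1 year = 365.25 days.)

Earth distance: d = v × t = 0.758c × 5 yr = 3.5881×10¹⁶ m
γ = 1.5331
d' = d/γ = 3.5881×10¹⁶/1.5331 = 2.340×10¹⁶ m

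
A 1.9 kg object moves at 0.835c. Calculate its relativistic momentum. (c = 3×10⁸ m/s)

γ = 1/√(1 - 0.835²) = 1.8174
v = 0.835 × 3×10⁸ = 2.505×10⁸ m/s
p = γmv = 1.8174 × 1.9 × 2.505×10⁸ = 8.650×10⁸ kg·m/s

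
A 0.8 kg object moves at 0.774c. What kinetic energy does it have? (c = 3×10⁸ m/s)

γ = 1/√(1 - 0.774²) = 1.5793
γ - 1 = 0.5793
KE = (γ-1)mc² = 0.5793 × 0.8 × (3×10⁸)² = 4.171×10¹⁶ J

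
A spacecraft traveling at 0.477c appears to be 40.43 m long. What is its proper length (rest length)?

Contracted length L = 40.43 m
γ = 1/√(1 - 0.477²) = 1.1378
L₀ = γL = 1.1378 × 40.43 = 46.00 m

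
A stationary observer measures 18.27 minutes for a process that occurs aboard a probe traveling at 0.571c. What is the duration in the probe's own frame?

Dilated time Δt = 18.27 minutes
γ = 1/√(1 - 0.571²) = 1.218
Δt₀ = Δt/γ = 18.27/1.218 = 15.00 minutes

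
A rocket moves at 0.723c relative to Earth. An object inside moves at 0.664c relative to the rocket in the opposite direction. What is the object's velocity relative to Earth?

Object's velocity in rocket frame is u' = -0.664c
u = (u' + v)/(1 + u'v/c²) = (v - 0.664)/(1 - 0.664·v/c²)
Numerator: 0.723 - 0.664 = 0.059
Denominator: 1 - 0.480072 = 0.519928
u = 0.059/0.519928 = 0.1135c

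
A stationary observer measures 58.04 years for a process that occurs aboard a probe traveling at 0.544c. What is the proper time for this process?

Dilated time Δt = 58.04 years
γ = 1/√(1 - 0.544²) = 1.1918
Δt₀ = Δt/γ = 58.04/1.1918 = 48.70 years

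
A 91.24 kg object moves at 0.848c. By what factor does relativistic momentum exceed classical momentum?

p_rel = γmv, p_class = mv
Ratio = γ = 1/√(1 - 0.848²) = 1.887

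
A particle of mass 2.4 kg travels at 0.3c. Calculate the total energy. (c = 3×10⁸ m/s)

γ = 1/√(1 - 0.3²) = 1.048
mc² = 2.4 × (3×10⁸)² = 2.160×10¹⁷ J
E = γmc² = 1.048 × 2.160×10¹⁷ = 2.264×10¹⁷ J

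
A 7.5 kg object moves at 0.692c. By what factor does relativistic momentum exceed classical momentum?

p_rel = γmv, p_class = mv
Ratio = γ = 1/√(1 - 0.692²) = 1.385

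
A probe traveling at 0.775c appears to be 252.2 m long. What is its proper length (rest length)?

Contracted length L = 252.2 m
γ = 1/√(1 - 0.775²) = 1.5824
L₀ = γL = 1.5824 × 252.2 = 399.1 m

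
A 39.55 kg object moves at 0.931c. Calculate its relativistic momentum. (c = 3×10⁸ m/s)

γ = 1/√(1 - 0.931²) = 2.7396
v = 0.931 × 3×10⁸ = 2.793×10⁸ m/s
p = γmv = 2.7396 × 39.55 × 2.793×10⁸ = 3.026×10¹⁰ kg·m/s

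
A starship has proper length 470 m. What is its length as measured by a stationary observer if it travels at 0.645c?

Proper length L₀ = 470 m
γ = 1/√(1 - 0.645²) = 1.3086
L = L₀/γ = 470/1.3086 = 359.2 m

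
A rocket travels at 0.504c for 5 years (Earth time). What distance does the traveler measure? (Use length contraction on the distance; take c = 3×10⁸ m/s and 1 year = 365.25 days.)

Earth distance: d = v × t = 0.504c × 5 yr = 2.3858×10¹⁶ m
γ = 1.1578
d' = d/γ = 2.3858×10¹⁶/1.1578 = 2.061×10¹⁶ m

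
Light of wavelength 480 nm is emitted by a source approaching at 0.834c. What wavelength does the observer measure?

β = 0.834
Wavelength Doppler factor = √(0.166/1.834) = √(0.090513) = 0.3009
λ_obs = 480 × 0.3009 = 144.4 nm (blueshift)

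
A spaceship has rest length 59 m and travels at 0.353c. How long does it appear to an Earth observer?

Proper length L₀ = 59 m
γ = 1/√(1 - 0.353²) = 1.0688
L = L₀/γ = 59/1.0688 = 55.20 m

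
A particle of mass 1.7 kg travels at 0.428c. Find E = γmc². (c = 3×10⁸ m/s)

γ = 1/√(1 - 0.428²) = 1.1065
mc² = 1.7 × (3×10⁸)² = 1.530×10¹⁷ J
E = γmc² = 1.1065 × 1.530×10¹⁷ = 1.693×10¹⁷ J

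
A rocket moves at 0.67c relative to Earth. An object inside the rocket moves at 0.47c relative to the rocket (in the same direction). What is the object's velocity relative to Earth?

u = (u' + v)/(1 + u'v/c²)
Numerator: 0.47 + 0.67 = 1.14
Denominator: 1 + 0.3149 = 1.3149
u = 1.14/1.3149 = 0.8670c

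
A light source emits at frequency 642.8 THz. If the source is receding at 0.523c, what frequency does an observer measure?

β = v/c = 0.523
(1-β)/(1+β) = 0.477/1.523 = 0.3132
Doppler factor = √(0.3132) = 0.5596
f_obs = 642.8 × 0.5596 = 359.7 THz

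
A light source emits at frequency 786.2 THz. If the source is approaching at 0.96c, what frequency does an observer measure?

β = v/c = 0.96
(1+β)/(1-β) = 1.96/0.04 = 49.00
Doppler factor = √(49.00) = 7.000
f_obs = 786.2 × 7.000 = 5503 THz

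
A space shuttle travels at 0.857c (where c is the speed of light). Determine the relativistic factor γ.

v/c = 0.857, so (v/c)² = 0.734449
1 - (v/c)² = 0.265551
γ = 1/√(0.265551) = 1.941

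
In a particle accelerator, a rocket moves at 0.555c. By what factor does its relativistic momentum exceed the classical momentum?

p_rel = γmv, p_class = mv
Ratio = γ = 1/√(1 - 0.555²)
= 1/√(0.691975) = 1.202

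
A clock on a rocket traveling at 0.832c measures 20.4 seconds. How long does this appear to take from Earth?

Proper time Δt₀ = 20.4 seconds
γ = 1/√(1 - 0.832²) = 1.8025
Δt = γΔt₀ = 1.8025 × 20.4 = 36.77 seconds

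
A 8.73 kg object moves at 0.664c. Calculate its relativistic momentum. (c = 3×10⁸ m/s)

γ = 1/√(1 - 0.664²) = 1.3374
v = 0.664 × 3×10⁸ = 1.992×10⁸ m/s
p = γmv = 1.3374 × 8.73 × 1.992×10⁸ = 2.326×10⁹ kg·m/s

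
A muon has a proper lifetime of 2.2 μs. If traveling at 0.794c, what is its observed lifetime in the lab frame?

Proper lifetime τ₀ = 2.2 μs
γ = 1/√(1 - 0.794²) = 1.645
τ = γτ₀ = 1.645 × 2.2 μs = 3.619 μs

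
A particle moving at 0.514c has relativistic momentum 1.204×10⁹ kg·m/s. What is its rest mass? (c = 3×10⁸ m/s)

γ = 1/√(1 - 0.514²) = 1.1658
v = 0.514 × 3×10⁸ = 1.542×10⁸ m/s
m = p/(γv) = 1.204×10⁹/(1.1658 × 1.542×10⁸) = 6.698 kg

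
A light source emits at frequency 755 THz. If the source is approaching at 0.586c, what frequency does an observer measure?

β = v/c = 0.586
(1+β)/(1-β) = 1.586/0.414 = 3.831
Doppler factor = √(3.831) = 1.957
f_obs = 755 × 1.957 = 1478 THz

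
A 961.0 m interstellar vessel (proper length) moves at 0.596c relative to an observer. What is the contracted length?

Proper length L₀ = 961.0 m
γ = 1/√(1 - 0.596²) = 1.24535
L = L₀/γ = 961.0/1.24535 = 771.7 m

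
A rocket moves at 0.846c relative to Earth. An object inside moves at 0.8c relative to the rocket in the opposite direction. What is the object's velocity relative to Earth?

Object's velocity in rocket frame is u' = -0.8c
u = (u' + v)/(1 + u'v/c²) = (v - 0.8)/(1 - 0.8·v/c²)
Numerator: 0.846 - 0.8 = 0.046
Denominator: 1 - 0.6768 = 0.3232
u = 0.046/0.3232 = 0.1423c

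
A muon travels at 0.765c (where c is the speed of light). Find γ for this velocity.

v/c = 0.765, so (v/c)² = 0.585225
1 - (v/c)² = 0.414775
γ = 1/√(0.414775) = 1.553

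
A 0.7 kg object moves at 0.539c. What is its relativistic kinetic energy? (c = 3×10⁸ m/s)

γ = 1/√(1 - 0.539²) = 1.1872
γ - 1 = 0.1872
KE = (γ-1)mc² = 0.1872 × 0.7 × (3×10⁸)² = 1.179×10¹⁶ J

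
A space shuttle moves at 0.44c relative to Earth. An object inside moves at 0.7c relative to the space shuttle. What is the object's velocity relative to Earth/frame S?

u = (u' + v)/(1 + u'v/c²)
Numerator: 0.7 + 0.44 = 1.14
Denominator: 1 + 0.308 = 1.308
u = 1.14/1.308 = 0.8716c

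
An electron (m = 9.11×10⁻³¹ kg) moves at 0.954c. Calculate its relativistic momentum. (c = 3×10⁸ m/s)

γ = 1/√(1 - 0.954²) = 3.3355
v = 0.954 × 3×10⁸ = 2.862×10⁸ m/s
p = γmv = 3.3355 × 9.11×10⁻³¹ × 2.862×10⁸ = 8.697×10⁻²² kg·m/s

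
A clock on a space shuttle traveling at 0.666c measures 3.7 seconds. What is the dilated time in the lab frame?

Proper time Δt₀ = 3.7 seconds
γ = 1/√(1 - 0.666²) = 1.3406
Δt = γΔt₀ = 1.3406 × 3.7 = 4.960 seconds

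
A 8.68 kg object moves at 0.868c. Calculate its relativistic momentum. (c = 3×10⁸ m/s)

γ = 1/√(1 - 0.868²) = 2.014
v = 0.868 × 3×10⁸ = 2.604×10⁸ m/s
p = γmv = 2.014 × 8.68 × 2.604×10⁸ = 4.552×10⁹ kg·m/s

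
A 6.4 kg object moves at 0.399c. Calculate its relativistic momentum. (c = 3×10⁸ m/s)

γ = 1/√(1 - 0.399²) = 1.0906
v = 0.399 × 3×10⁸ = 1.197×10⁸ m/s
p = γmv = 1.0906 × 6.4 × 1.197×10⁸ = 8.355×10⁸ kg·m/s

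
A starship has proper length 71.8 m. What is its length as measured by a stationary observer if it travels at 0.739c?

Proper length L₀ = 71.8 m
γ = 1/√(1 - 0.739²) = 1.4843
L = L₀/γ = 71.8/1.4843 = 48.37 m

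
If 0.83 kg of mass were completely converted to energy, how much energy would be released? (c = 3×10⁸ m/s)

Using E = mc²:
c² = (3×10⁸)² = 9×10¹⁶ m²/s²
E = 0.83 × 9×10¹⁶ = 7.470×10¹⁶ J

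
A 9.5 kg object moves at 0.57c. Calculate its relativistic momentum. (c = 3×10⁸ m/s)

γ = 1/√(1 - 0.57²) = 1.217
v = 0.57 × 3×10⁸ = 1.710×10⁸ m/s
p = γmv = 1.217 × 9.5 × 1.710×10⁸ = 1.977×10⁹ kg·m/s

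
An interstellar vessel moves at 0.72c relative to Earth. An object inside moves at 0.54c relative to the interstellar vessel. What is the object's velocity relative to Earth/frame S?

u = (u' + v)/(1 + u'v/c²)
Numerator: 0.54 + 0.72 = 1.26
Denominator: 1 + 0.3888 = 1.3888
u = 1.26/1.3888 = 0.9073c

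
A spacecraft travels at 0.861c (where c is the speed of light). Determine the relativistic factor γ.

v/c = 0.861, so (v/c)² = 0.741321
1 - (v/c)² = 0.258679
γ = 1/√(0.258679) = 1.966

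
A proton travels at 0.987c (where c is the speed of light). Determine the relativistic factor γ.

v/c = 0.987, so (v/c)² = 0.974169
1 - (v/c)² = 0.025831
γ = 1/√(0.025831) = 6.222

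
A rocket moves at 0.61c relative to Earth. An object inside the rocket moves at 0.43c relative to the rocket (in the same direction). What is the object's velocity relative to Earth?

u = (u' + v)/(1 + u'v/c²)
Numerator: 0.43 + 0.61 = 1.04
Denominator: 1 + 0.2623 = 1.2623
u = 1.04/1.2623 = 0.8239c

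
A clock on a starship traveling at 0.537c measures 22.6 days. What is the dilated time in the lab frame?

Proper time Δt₀ = 22.6 days
γ = 1/√(1 - 0.537²) = 1.1854
Δt = γΔt₀ = 1.1854 × 22.6 = 26.79 days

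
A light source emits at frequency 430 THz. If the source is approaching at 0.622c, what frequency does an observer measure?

β = v/c = 0.622
(1+β)/(1-β) = 1.622/0.378 = 4.291
Doppler factor = √(4.291) = 2.0715
f_obs = 430 × 2.0715 = 890.7 THz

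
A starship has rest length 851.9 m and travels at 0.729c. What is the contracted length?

Proper length L₀ = 851.9 m
γ = 1/√(1 - 0.729²) = 1.461
L = L₀/γ = 851.9/1.461 = 583.1 m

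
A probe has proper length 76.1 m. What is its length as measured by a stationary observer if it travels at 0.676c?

Proper length L₀ = 76.1 m
γ = 1/√(1 - 0.676²) = 1.357
L = L₀/γ = 76.1/1.357 = 56.08 m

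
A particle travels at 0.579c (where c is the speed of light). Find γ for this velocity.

v/c = 0.579, so (v/c)² = 0.335241
1 - (v/c)² = 0.664759
γ = 1/√(0.664759) = 1.227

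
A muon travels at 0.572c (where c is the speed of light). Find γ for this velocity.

v/c = 0.572, so (v/c)² = 0.327184
1 - (v/c)² = 0.672816
γ = 1/√(0.672816) = 1.219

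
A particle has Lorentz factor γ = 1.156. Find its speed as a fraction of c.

From γ = 1/√(1 - v²/c²):
1/γ² = 1/1.156² = 0.7483
v²/c² = 1 - 0.7483 = 0.2517
v/c = √(0.2517) = 0.5017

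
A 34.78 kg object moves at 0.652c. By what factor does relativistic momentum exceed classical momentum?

p_rel = γmv, p_class = mv
Ratio = γ = 1/√(1 - 0.652²) = 1.319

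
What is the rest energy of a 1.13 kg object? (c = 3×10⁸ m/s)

c² = (3×10⁸)² = 9.000×10¹⁶ m²/s²
E₀ = mc² = 1.13 × 9.000×10¹⁶ = 1.017×10¹⁷ J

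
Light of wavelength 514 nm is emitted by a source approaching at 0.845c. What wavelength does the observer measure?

β = 0.845
Wavelength Doppler factor = √(0.155/1.845) = √(0.08401) = 0.2898
λ_obs = 514 × 0.2898 = 149.0 nm (blueshift)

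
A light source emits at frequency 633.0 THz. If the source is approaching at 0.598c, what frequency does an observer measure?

β = v/c = 0.598
(1+β)/(1-β) = 1.598/0.402 = 3.975
Doppler factor = √(3.975) = 1.994
f_obs = 633.0 × 1.994 = 1262 THz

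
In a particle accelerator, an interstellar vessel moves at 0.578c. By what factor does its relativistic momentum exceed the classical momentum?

p_rel = γmv, p_class = mv
Ratio = γ = 1/√(1 - 0.578²)
= 1/√(0.665916) = 1.225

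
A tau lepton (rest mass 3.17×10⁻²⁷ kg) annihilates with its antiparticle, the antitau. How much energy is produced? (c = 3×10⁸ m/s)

Both particles have the same rest mass, so total mass = 2m
E = 2m·c² = 2 × 3.17×10⁻²⁷ × (3×10⁸)²
= 2 × 3.17×10⁻²⁷ × 9×10¹⁶
= 5.706×10⁻¹⁰ J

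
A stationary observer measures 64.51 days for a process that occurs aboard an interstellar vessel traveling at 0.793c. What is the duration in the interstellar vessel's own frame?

Dilated time Δt = 64.51 days
γ = 1/√(1 - 0.793²) = 1.6414
Δt₀ = Δt/γ = 64.51/1.6414 = 39.30 days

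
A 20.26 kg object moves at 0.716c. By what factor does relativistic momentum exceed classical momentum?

p_rel = γmv, p_class = mv
Ratio = γ = 1/√(1 - 0.716²) = 1.432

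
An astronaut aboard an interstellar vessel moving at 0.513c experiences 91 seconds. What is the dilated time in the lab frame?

Proper time Δt₀ = 91 seconds
γ = 1/√(1 - 0.513²) = 1.165
Δt = γΔt₀ = 1.165 × 91 = 106.0 seconds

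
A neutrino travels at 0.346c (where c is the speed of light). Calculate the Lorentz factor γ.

v/c = 0.346, so (v/c)² = 0.119716
1 - (v/c)² = 0.880284
γ = 1/√(0.880284) = 1.066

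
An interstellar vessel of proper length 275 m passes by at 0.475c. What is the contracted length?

Proper length L₀ = 275 m
γ = 1/√(1 - 0.475²) = 1.1364
L = L₀/γ = 275/1.1364 = 242.0 m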